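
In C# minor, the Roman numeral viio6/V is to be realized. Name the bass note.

The applied chord viio6/V is rooted on F##: F##-A#-C#.
The figure 6 means first inversion — the third is in the bass.

A#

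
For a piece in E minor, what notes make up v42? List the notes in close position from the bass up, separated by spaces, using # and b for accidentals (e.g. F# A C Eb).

A B D F#

In E minor, scale degree 5 is B, and the diatonic chord built there is a minor seventh chord.
That chord is spelled B-D-F#-A.
With the 42 figure the chord is in third inversion; from the bass A upward in close position it reads A-B-D-F#.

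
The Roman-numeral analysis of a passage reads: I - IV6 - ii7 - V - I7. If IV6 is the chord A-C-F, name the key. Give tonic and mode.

The anchor chord is a major triad on F, labeled IV6.
IV6 on F implies F is the subdominant; that puts the tonic at C, and the uppercase numeral fits major mode.

C major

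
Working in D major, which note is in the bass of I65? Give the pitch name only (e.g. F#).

I in D major has root D; the chord is D-F#-A-C#.
The figure 65 means first inversion — the third is in the bass.

F#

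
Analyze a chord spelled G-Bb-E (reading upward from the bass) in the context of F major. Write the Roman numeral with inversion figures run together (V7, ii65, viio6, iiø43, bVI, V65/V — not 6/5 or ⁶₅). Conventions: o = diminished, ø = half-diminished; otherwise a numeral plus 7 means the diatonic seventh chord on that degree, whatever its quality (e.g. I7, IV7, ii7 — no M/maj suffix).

viio6

The pitches E-G-Bb form a diminished triad rooted on E.
In F major, E is the leading tone; the diatonic diminished triad there is viio.
With G in the bass the chord is in first inversion, so the figured bass is 6.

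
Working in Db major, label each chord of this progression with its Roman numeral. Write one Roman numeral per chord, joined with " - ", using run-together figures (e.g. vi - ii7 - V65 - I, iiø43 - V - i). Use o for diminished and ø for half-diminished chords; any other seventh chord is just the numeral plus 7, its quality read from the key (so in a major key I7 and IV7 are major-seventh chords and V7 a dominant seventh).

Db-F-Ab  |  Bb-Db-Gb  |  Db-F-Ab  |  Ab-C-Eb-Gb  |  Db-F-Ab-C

I - IV6 - I - V7 - I7

Db-F-Ab: major triad on Db = scale degree 1 → I.
Bb-Db-Gb has root Gb, degree 4 in Db major, so IV6.
Db-F-Ab: root Db is the tonic; major triad there is I.
Ab-C-Eb-Gb: dominant seventh chord on Ab = scale degree 5 → V7.
Db-F-Ab-C: root Db is the tonic; major seventh chord there is I7.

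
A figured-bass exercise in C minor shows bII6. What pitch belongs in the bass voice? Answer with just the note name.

bII in C minor has root Db; the chord is Db-F-Ab.
The figure 6 means first inversion — the third is in the bass.

F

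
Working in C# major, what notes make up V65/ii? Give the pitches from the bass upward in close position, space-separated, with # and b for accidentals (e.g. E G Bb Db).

The slash means an applied dominant: we want the dominant of ii. In C# major, ii is D# minor, and its dominant is built on A#.
Building a dominant seventh chord on A# gives A#-C##-E#-G#.
The figured bass 65 indicates first inversion, placing the third (C##) in the bass: C##-E#-G#-A#.

C## E# G# A#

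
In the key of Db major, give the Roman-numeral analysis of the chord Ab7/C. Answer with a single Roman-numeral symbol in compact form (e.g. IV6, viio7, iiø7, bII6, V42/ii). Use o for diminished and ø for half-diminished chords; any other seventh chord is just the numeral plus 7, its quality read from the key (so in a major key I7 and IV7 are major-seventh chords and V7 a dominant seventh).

V65

Stacked in thirds the chord is Ab-C-Eb-Gb: a dominant seventh chord on Ab.
In Db major, Ab is the dominant; the diatonic dominant seventh chord there is V7.
With C in the bass the chord is in first inversion, so the figured bass is 65.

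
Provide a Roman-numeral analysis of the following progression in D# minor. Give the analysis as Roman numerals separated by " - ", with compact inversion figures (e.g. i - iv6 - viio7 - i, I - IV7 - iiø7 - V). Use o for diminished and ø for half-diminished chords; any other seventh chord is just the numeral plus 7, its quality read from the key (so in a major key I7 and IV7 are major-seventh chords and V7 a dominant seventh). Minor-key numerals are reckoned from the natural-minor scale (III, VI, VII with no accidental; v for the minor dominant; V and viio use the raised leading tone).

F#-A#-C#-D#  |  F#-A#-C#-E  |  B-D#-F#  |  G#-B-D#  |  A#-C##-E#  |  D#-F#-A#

F#-A#-C#-D# has root D#, degree 1 in D# minor, so i65.
F#-A#-C#-E: a dominant seventh chord on F#, the applied dominant of VI → V7/VI.
B-D#-F# has root B, degree 6 in D# minor, so VI.
G#-B-D# has root G#, degree 4 in D# minor, so iv.
A#-C##-E#: root A# is the dominant; major triad there is V.
D#-F#-A# has root D#, degree 1 in D# minor, so i.

i65 - V7/VI - VI - iv - V - i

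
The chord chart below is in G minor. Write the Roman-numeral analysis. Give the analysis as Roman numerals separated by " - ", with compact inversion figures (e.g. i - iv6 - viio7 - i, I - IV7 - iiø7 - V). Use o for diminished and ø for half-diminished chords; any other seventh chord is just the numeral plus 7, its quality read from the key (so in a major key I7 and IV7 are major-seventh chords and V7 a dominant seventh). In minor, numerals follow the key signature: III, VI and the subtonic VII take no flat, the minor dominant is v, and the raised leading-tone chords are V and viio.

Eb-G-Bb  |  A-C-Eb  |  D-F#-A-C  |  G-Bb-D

Eb-G-Bb: root Eb is the submediant; major triad there is VI.
A-C-Eb: root A is the supertonic; diminished triad there is iio.
D-F#-A-C: root D is the dominant; dominant seventh chord there is V7.
G-Bb-D has root G, degree 1 in G minor, so i.

VI - iio - V7 - i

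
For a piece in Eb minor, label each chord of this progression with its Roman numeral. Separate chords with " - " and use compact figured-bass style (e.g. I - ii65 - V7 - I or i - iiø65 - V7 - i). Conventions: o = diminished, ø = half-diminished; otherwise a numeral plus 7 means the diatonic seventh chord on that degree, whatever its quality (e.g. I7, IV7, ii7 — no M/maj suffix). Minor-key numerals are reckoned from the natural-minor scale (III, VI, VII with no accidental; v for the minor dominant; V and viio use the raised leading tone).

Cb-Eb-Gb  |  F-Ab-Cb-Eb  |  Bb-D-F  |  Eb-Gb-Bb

Cb-Eb-Gb: major triad on Cb = scale degree 6 → VI.
F-Ab-Cb-Eb has root F, degree 2 in Eb minor, so iiø7.
Bb-D-F: major triad on Bb = scale degree 5 → V.
Eb-Gb-Bb: root Eb is the tonic; minor triad there is i.

VI - iiø7 - V - i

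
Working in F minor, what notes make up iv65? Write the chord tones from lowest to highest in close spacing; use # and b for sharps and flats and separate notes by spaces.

Db F Ab Bb

In F minor, scale degree 4 is Bb, and the diatonic chord built there is a minor seventh chord.
Stacking thirds from Bb gives Bb-Db-F-Ab.
The figured bass 65 indicates first inversion, placing the third (Db) in the bass: Db-F-Ab-Bb.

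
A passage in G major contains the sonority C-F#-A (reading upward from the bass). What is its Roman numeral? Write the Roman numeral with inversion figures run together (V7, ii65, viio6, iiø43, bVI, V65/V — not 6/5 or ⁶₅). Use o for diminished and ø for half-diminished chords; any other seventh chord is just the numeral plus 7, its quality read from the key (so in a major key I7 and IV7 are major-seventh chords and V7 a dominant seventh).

viio64

Stacked in thirds the chord is F#-A-C: a diminished triad on F#.
In G major, F# is the leading tone; the diatonic diminished triad there is viio.
With C in the bass the chord is in second inversion, so the figured bass is 64.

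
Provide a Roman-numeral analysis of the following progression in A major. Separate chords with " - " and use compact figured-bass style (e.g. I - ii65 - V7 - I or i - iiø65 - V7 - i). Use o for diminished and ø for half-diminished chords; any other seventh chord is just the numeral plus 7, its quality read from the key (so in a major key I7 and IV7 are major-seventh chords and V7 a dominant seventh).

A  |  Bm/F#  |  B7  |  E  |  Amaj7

A: major triad on A = scale degree 1 → I.
Bm/F#: minor triad on B = scale degree 2 → ii64.
B7 is the secondary dominant of V (dominant seventh chord on B): V7/V.
E: major triad on E = scale degree 5 → V.
Amaj7: root A is the tonic; major seventh chord there is I7.

I - ii64 - V7/V - V - I7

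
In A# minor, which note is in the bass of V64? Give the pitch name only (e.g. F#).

B#

V in A# minor has root E#; the chord is E#-G##-B#.
The figure 64 means second inversion — the fifth is in the bass.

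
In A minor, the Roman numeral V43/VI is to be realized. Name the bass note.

The applied chord V43/VI is rooted on C: C-E-G-Bb.
The figure 43 means second inversion — the fifth is in the bass.

G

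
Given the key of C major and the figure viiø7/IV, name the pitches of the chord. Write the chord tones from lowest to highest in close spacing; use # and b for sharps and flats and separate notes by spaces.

E G Bb D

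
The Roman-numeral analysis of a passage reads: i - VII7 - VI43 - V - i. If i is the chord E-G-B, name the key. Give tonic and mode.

E minor

i is given as E-G-B — a minor triad with root E.
If E is scale degree 1 and the mode makes that degree carry a minor triad, the tonic is E and the mode is minor.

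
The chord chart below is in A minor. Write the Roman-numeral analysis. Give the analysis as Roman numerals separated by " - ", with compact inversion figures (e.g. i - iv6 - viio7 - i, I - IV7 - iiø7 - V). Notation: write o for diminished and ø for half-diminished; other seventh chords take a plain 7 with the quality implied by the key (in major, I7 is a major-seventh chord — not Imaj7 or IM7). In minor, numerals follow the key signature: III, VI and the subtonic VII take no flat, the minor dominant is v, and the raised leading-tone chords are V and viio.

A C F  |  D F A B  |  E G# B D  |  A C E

VI6 - iiø65 - V7 - i

A-C-F: root F is the submediant; major triad there is VI6.
D-F-A-B: half-diminished seventh chord on B = scale degree 2 → iiø65.
E-G#-B-D has root E, degree 5 in A minor, so V7.
A-C-E: root A is the tonic; minor triad there is i.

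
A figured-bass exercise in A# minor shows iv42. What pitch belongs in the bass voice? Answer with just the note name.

C#

iv in A# minor has root D#; the chord is D#-F#-A#-C#.
The figure 42 means third inversion — the seventh is in the bass.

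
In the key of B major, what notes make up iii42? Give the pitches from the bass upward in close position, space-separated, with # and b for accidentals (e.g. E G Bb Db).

The numeral's case and figure indicate a minor seventh chord. In B major its root, scale degree 3, is D#.
That chord is spelled D#-F#-A#-C#.
With the 42 figure the chord is in third inversion; from the bass C# upward in close position it reads C#-D#-F#-A#.

C# D# F# A#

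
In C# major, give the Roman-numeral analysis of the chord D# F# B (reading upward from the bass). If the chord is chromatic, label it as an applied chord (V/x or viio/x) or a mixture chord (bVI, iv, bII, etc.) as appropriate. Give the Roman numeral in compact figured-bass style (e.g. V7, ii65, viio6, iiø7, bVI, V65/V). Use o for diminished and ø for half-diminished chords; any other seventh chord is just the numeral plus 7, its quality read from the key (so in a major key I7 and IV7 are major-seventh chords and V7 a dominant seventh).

bVII6

The pitches B-D#-F# form a major triad rooted on B.
B is the lowered seventh degree of C# major (diatonic 7 would be B#). This is a major triad on the lowered seventh degree (the subtonic), borrowed from the parallel minor.
With D# in the bass the chord is in first inversion, so the figured bass is 6.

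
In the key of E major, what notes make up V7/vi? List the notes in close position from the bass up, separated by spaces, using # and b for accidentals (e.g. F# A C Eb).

G# B# D# F#

V7/vi is a secondary dominant — the dominant seventh of vi. vi in E major is C#, so the applied chord's root is G#, a perfect fifth above.
Building a dominant seventh chord on G# gives G#-B#-D#-F#.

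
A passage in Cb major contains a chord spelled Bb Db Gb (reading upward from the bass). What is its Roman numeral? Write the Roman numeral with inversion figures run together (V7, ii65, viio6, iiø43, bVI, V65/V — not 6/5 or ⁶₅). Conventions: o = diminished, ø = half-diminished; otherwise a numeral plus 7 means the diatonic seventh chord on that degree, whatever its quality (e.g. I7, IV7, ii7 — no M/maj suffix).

The pitches Gb-Bb-Db form a major triad rooted on Gb.
Gb is scale degree 5 in Cb major, and a major triad on that degree is written V.
With Bb in the bass the chord is in first inversion, so the figured bass is 6.

V6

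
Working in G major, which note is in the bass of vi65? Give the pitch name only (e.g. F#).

G

vi in G major has root E; the chord is E-G-B-D.
The figure 65 means first inversion — the third is in the bass.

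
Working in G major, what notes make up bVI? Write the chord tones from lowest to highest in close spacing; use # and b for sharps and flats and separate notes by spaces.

Scale degree 6 in G major is E; lowering it a half step gives Eb. bVI is a major triad on the lowered sixth degree, borrowed from the parallel minor.
So the chord is Eb-G-Bb.

Eb G Bb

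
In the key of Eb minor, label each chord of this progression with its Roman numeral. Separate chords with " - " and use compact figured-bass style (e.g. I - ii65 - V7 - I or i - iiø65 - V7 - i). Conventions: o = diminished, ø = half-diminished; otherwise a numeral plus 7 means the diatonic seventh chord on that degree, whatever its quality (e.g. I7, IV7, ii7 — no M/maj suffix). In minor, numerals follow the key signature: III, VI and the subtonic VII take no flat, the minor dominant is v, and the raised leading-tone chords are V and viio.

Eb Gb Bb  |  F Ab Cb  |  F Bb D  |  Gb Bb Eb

i - iio - V64 - i6

Eb-Gb-Bb has root Eb, degree 1 in Eb minor, so i.
F-Ab-Cb: diminished triad on F = scale degree 2 → iio.
F-Bb-D: root Bb is the dominant; major triad there is V64.
Gb-Bb-Eb: minor triad on Eb = scale degree 1 → i6.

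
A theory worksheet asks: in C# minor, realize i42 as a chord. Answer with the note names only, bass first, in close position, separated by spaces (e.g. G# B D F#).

B C# E G#

In C# minor, the first degree is C#, and the diatonic chord built there is a minor seventh chord.
That chord is spelled C#-E-G#-B.
The figured bass 42 indicates third inversion, placing the seventh (B) in the bass: B-C#-E-G#.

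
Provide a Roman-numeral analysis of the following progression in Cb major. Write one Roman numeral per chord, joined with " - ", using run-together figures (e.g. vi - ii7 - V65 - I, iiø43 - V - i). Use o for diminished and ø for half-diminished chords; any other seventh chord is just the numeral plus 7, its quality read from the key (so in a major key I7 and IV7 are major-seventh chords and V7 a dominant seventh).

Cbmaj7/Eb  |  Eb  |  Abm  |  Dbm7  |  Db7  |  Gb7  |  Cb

Cbmaj7/Eb: root Cb is the tonic; major seventh chord there is I65.
Eb: a major triad on Eb, the applied dominant of vi → V/vi.
Abm has root Ab, degree 6 in Cb major, so vi.
Dbm7 has root Db, degree 2 in Cb major, so ii7.
Db7 is the secondary dominant of V (dominant seventh chord on Db): V7/V.
Gb7 has root Gb, degree 5 in Cb major, so V7.
Cb has root Cb, degree 1 in Cb major, so I.

I65 - V/vi - vi - ii7 - V7/V - V7 - I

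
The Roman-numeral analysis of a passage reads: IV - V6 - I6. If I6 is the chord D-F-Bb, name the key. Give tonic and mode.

Bb major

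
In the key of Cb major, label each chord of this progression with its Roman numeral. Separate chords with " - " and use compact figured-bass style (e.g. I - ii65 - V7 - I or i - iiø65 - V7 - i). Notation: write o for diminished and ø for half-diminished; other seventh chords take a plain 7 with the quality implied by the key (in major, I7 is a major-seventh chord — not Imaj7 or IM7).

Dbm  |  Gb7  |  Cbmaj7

ii - V7 - I7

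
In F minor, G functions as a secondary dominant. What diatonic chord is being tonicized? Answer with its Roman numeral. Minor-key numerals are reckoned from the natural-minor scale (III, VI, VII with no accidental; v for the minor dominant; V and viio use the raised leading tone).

V

The chord is a major triad on G.
A dominant resolves down a perfect fifth: G → C. In F minor, C is scale degree 5, i.e. V.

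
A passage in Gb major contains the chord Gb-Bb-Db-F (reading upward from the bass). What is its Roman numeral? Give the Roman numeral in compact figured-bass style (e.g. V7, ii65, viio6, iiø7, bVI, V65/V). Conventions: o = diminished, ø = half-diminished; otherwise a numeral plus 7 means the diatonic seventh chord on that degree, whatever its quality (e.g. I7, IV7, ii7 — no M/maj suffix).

I7

The pitches Gb-Bb-Db-F form a major seventh chord rooted on Gb.
Gb is scale degree 1 in Gb major, and a major seventh chord on that degree is written I7.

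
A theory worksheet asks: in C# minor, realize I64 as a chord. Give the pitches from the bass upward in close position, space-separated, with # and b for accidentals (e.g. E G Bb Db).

G# C# E#

Scale degree 1 in C# minor is C#; here the chord built on it is altered to a major triad. I64 is the major tonic (Picardy third), borrowed from the parallel major.
So the chord is C#-E#-G#.
With the 64 figure the chord is in second inversion; from the bass G# upward in close position it reads G#-C#-E#.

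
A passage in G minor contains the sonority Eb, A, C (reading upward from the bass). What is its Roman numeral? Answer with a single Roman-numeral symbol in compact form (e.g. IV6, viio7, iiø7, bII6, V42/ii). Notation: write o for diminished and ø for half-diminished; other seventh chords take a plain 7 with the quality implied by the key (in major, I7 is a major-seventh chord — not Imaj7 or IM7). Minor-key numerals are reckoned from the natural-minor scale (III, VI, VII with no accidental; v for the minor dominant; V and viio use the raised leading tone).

The pitches A-C-Eb form a diminished triad rooted on A.
A is scale degree 2 in G minor, and a diminished triad on that degree is written iio.
With Eb in the bass the chord is in second inversion, so the figured bass is 64.

iio64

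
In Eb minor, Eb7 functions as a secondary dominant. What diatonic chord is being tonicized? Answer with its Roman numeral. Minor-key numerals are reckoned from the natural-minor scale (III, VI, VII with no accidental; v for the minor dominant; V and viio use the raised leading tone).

The chord is a dominant seventh chord on Eb.
A dominant resolves down a perfect fifth: Eb → Ab. In Eb minor, Ab is scale degree 4, i.e. iv.

iv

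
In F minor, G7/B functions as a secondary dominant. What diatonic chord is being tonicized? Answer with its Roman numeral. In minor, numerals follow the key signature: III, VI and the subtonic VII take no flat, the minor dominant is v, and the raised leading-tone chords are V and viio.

The chord is a dominant seventh chord on G.
A dominant resolves down a perfect fifth: G → C. In F minor, C is scale degree 5, i.e. V.

V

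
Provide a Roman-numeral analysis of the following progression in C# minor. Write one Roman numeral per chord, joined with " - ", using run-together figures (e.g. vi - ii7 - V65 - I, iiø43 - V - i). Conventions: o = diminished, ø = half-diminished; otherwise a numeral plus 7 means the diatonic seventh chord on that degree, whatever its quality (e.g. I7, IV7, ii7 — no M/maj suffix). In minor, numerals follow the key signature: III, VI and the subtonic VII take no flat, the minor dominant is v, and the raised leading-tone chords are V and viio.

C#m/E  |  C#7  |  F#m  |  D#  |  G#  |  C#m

C#m/E has root C#, degree 1 in C# minor, so i6.
C#7: chromatic; C# is V of iv, so V7/iv.
F#m: minor triad on F# = scale degree 4 → iv.
D#: chromatic; D# is V of V, so V/V.
G# has root G#, degree 5 in C# minor, so V.
C#m has root C#, degree 1 in C# minor, so i.

i6 - V7/iv - iv - V/V - V - i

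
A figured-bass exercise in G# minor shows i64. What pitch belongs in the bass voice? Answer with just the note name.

D#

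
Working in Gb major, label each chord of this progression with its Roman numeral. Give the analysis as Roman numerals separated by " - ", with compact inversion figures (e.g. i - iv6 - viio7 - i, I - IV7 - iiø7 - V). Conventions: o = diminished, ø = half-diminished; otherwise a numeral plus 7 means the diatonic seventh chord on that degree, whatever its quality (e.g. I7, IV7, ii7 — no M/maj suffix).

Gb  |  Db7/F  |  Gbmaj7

Gb has root Gb, degree 1 in Gb major, so I.
Db7/F has root Db, degree 5 in Gb major, so V65.
Gbmaj7 has root Gb, degree 1 in Gb major, so I7.

I - V65 - I7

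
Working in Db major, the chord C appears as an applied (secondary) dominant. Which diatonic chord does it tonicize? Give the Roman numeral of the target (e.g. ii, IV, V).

The chord is a major triad on C.
A dominant resolves down a perfect fifth: C → F. In Db major, F is scale degree 3, i.e. iii.

iii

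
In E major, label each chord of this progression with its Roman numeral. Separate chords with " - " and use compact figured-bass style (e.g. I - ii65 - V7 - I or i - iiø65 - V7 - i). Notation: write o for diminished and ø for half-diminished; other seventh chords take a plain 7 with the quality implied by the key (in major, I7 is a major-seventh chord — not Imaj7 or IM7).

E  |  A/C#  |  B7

I - IV6 - V7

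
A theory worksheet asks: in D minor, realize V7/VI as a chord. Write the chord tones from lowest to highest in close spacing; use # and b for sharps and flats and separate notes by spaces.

The slash means an applied dominant: we want the dominant of VI. In D minor, VI is Bb major, and its dominant is built on F.
Building a dominant seventh chord on F gives F-A-C-Eb.

F A C Eb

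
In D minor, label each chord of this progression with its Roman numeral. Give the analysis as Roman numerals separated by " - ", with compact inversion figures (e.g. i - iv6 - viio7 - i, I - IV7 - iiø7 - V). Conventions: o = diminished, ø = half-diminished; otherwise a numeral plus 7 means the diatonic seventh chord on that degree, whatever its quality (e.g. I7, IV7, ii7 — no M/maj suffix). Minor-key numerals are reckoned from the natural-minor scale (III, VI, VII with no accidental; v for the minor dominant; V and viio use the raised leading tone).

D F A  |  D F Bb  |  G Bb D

i - VI6 - iv

D-F-A: root D is the tonic; minor triad there is i.
D-F-Bb: root Bb is the submediant; major triad there is VI6.
G-Bb-D: root G is the subdominant; minor triad there is iv.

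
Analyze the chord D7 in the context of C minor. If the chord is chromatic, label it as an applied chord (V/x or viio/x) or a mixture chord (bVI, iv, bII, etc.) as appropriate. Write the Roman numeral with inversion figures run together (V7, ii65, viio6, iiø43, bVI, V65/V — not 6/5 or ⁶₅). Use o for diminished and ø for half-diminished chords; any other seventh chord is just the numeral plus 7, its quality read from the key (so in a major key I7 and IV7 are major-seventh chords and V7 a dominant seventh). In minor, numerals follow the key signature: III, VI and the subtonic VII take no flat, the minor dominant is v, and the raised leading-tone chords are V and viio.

V7/V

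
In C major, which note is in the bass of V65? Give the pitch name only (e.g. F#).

B

V in C major has root G; the chord is G-B-D-F.
The figure 65 means first inversion — the third is in the bass.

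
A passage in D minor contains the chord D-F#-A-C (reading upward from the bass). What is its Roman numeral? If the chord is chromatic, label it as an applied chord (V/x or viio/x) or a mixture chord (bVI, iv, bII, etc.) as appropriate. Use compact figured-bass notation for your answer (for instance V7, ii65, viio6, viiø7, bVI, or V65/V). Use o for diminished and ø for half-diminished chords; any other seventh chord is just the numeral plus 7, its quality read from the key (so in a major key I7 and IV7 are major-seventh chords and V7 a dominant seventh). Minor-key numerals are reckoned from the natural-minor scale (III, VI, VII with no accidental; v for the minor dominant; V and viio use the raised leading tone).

V7/iv

Stacked in thirds the chord is D-F#-A-C: a dominant seventh chord on D.
D is not a diatonic chord root with this quality in D minor, but it lies a perfect fifth above G (iv), so the chord functions as an applied dominant of iv.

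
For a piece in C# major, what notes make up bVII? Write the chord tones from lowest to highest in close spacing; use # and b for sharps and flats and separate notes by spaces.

B D# F#

bVII is a major triad on the lowered seventh degree (the subtonic), borrowed from the parallel minor. In C# major that root is B.
So the chord is B-D#-F#, a major triad.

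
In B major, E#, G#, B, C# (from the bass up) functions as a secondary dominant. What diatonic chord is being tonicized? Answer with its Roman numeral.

V

The chord is a dominant seventh chord on C#.
A dominant resolves down a perfect fifth: C# → F#. In B major, F# is scale degree 5, i.e. V.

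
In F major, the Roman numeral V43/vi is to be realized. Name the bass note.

E

The applied chord V43/vi is rooted on A: A-C#-E-G.
The figure 43 means second inversion — the fifth is in the bass.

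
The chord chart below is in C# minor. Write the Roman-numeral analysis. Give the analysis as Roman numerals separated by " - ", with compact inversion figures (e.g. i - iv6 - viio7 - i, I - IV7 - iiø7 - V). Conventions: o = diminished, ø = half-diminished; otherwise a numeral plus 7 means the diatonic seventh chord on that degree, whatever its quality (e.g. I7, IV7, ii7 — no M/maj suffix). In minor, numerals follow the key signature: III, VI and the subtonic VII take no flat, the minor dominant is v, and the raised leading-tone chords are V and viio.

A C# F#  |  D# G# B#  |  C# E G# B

A-C#-F#: minor triad on F# = scale degree 4 → iv6.
D#-G#-B#: root G# is the dominant; major triad there is V64.
C#-E-G#-B: minor seventh chord on C# = scale degree 1 → i7.

iv6 - V64 - i7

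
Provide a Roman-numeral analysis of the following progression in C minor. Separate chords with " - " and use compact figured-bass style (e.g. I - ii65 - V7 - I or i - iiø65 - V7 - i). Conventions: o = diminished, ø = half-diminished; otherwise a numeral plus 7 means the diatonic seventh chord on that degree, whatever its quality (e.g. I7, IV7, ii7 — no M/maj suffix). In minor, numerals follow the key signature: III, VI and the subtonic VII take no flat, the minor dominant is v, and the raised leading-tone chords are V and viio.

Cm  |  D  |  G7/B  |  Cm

Cm has root C, degree 1 in C minor, so i.
D is the secondary dominant of V (major triad on D): V/V.
G7/B has root G, degree 5 in C minor, so V65.
Cm: minor triad on C = scale degree 1 → i.

i - V/V - V65 - i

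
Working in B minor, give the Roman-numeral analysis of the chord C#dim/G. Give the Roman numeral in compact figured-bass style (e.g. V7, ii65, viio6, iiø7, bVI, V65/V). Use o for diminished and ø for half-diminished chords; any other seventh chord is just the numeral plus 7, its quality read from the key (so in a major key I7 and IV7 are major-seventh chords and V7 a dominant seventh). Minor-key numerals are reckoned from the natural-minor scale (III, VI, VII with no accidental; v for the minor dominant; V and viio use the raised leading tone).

iio64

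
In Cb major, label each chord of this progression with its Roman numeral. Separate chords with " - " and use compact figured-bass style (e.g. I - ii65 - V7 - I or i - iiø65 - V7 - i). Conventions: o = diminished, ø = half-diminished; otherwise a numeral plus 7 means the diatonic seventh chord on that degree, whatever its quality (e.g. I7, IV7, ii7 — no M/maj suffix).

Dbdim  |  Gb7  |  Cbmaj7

Dbdim: diminished triad on Db — chromatic; iio (borrowed from the parallel minor).
Gb7: root Gb is the dominant; dominant seventh chord there is V7.
Cbmaj7 has root Cb, degree 1 in Cb major, so I7.

iio - V7 - I7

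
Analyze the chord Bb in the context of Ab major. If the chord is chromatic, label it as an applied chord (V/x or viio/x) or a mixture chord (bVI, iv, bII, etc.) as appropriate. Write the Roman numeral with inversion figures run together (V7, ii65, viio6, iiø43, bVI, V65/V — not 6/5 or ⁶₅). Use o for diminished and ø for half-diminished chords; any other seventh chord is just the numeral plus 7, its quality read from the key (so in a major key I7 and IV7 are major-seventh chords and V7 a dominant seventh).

The pitches Bb-D-F form a major triad rooted on Bb.
Bb is not a diatonic chord root with this quality in Ab major, but it lies a perfect fifth above Eb (V), so the chord functions as an applied dominant of V.

V/V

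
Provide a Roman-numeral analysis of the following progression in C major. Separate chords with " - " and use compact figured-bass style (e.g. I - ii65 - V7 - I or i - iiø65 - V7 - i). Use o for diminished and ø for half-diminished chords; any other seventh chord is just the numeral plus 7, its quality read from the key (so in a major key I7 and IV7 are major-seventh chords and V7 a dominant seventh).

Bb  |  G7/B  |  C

bVII - V65 - I

Bb: Bb with this quality isn't in the key; it's bVII, borrowed from the parallel minor.
G7/B has root G, degree 5 in C major, so V65.
C: major triad on C = scale degree 1 → I.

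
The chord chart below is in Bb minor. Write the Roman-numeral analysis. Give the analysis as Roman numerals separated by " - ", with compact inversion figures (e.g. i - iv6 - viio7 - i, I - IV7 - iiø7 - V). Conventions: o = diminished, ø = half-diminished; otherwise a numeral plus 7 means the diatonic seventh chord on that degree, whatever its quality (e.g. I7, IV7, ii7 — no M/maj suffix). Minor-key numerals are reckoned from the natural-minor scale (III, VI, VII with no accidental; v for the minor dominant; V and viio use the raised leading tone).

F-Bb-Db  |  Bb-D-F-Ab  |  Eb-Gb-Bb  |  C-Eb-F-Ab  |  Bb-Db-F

i64 - V7/iv - iv - v43 - i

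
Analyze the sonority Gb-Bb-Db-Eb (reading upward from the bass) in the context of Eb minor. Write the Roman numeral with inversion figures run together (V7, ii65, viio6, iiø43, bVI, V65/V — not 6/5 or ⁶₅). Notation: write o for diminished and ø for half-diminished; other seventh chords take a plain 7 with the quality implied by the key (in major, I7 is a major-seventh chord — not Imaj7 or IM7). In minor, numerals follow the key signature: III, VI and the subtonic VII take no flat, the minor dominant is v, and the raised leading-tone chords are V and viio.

i65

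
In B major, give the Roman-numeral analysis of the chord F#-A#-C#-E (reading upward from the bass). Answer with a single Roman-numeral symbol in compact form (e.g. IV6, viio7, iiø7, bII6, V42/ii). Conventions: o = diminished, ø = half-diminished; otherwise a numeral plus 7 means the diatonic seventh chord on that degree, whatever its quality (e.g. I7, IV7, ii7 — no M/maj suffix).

Stacked in thirds the chord is F#-A#-C#-E: a dominant seventh chord on F#.
In B major, F# is the dominant; the diatonic dominant seventh chord there is V7.

V7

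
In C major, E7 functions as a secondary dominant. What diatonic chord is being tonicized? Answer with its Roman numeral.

vi

The chord is a dominant seventh chord on E.
A dominant resolves down a perfect fifth: E → A. In C major, A is scale degree 6, i.e. vi.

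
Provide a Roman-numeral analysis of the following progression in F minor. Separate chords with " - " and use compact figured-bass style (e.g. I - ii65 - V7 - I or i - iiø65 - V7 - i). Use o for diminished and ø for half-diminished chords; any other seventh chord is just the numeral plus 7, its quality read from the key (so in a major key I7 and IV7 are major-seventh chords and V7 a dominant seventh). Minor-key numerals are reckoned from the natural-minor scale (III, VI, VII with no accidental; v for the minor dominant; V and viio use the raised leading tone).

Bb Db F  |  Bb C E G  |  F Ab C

Bb-Db-F: root Bb is the subdominant; minor triad there is iv.
Bb-C-E-G: root C is the dominant; dominant seventh chord there is V42.
F-Ab-C has root F, degree 1 in F minor, so i.

iv - V42 - i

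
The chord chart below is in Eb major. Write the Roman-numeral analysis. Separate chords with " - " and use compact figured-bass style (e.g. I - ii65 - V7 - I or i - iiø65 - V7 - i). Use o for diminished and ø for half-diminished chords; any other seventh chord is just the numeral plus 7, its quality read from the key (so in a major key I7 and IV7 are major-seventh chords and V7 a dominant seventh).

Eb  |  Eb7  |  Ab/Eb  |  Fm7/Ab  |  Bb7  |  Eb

I - V7/IV - IV64 - ii65 - V7 - I

Eb has root Eb, degree 1 in Eb major, so I.
Eb7 is the secondary dominant of IV (dominant seventh chord on Eb): V7/IV.
Ab/Eb: root Ab is the subdominant; major triad there is IV64.
Fm7/Ab has root F, degree 2 in Eb major, so ii65.
Bb7: dominant seventh chord on Bb = scale degree 5 → V7.
Eb: major triad on Eb = scale degree 1 → I.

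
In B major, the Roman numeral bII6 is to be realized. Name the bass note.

bII in B major has root C; the chord is C-E-G.
The figure 6 means first inversion — the third is in the bass.

E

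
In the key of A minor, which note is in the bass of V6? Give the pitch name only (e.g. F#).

G#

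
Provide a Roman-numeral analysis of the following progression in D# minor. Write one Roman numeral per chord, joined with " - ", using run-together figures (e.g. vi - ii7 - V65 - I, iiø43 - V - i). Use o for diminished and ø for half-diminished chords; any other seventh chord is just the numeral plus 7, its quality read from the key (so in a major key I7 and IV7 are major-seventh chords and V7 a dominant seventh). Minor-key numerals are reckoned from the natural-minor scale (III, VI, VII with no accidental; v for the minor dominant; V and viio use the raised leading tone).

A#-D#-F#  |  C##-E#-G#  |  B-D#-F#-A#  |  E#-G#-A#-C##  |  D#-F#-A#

i64 - viio - VI7 - V43 - i

A#-D#-F#: minor triad on D# = scale degree 1 → i64.
C##-E#-G#: diminished triad on C## = scale degree 7 → viio.
B-D#-F#-A#: root B is the submediant; major seventh chord there is VI7.
E#-G#-A#-C##: root A# is the dominant; dominant seventh chord there is V43.
D#-F#-A# has root D#, degree 1 in D# minor, so i.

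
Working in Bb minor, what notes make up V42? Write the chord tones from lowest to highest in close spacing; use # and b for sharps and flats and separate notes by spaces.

In Bb minor, the dominant is F. The dominant is major (leading tone raised), so V is a dominant seventh chord.
Stacking thirds from F gives F-A-C-Eb.
The figured bass 42 indicates third inversion, placing the seventh (Eb) in the bass: Eb-F-A-C.

Eb F A C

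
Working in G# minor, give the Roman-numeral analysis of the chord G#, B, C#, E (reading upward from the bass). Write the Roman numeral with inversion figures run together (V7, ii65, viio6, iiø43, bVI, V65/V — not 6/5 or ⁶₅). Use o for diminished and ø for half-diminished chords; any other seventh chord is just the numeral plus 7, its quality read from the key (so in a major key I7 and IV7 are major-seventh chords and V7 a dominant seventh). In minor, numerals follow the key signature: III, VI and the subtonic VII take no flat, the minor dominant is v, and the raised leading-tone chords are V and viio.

iv43

Stacked in thirds the chord is C#-E-G#-B: a minor seventh chord on C#.
C# is scale degree 4 in G# minor, and a minor seventh chord on that degree is written iv7.
With G# in the bass the chord is in second inversion, so the figured bass is 43.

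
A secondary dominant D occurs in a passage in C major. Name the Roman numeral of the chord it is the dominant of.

V

The chord is a major triad on D.
A dominant resolves down a perfect fifth: D → G. In C major, G is scale degree 5, i.e. V.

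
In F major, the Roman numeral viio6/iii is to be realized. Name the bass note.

The applied chord viio6/iii is rooted on G#: G#-B-D.
The figure 6 means first inversion — the third is in the bass.

B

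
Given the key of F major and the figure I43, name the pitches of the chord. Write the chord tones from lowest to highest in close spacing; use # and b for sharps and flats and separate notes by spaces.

C E F A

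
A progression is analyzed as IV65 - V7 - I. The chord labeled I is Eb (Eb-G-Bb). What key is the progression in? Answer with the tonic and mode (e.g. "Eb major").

I is given as Eb-G-Bb — a major triad with root Eb.
If Eb is scale degree 1 and the mode makes that degree carry a major triad, the tonic is Eb and the mode is major.

Eb major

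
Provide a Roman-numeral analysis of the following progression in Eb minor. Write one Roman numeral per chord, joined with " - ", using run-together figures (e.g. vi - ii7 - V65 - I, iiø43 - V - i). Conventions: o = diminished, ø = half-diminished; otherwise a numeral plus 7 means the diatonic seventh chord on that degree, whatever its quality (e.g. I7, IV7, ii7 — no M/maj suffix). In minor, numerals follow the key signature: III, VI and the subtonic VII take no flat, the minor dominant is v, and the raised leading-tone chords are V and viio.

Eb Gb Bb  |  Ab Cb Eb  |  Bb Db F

i - iv - v

Eb-Gb-Bb: root Eb is the tonic; minor triad there is i.
Ab-Cb-Eb has root Ab, degree 4 in Eb minor, so iv.
Bb-Db-F: root Bb is the dominant; minor triad there is v.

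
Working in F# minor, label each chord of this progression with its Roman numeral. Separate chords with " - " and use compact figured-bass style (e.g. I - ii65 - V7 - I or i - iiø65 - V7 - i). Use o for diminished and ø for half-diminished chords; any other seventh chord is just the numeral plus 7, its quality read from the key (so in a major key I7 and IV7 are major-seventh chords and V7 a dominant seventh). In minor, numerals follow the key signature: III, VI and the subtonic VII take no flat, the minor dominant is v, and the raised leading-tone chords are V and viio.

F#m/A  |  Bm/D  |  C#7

F#m/A: minor triad on F# = scale degree 1 → i6.
Bm/D: minor triad on B = scale degree 4 → iv6.
C#7: dominant seventh chord on C# = scale degree 5 → V7.

i6 - iv6 - V7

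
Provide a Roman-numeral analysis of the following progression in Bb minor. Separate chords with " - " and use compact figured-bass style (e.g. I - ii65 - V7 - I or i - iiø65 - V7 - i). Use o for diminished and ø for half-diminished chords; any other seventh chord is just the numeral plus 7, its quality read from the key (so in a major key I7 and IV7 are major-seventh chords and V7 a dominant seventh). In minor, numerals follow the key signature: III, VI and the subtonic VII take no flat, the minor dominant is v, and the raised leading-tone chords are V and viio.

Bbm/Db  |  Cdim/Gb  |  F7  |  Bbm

i6 - iio64 - V7 - i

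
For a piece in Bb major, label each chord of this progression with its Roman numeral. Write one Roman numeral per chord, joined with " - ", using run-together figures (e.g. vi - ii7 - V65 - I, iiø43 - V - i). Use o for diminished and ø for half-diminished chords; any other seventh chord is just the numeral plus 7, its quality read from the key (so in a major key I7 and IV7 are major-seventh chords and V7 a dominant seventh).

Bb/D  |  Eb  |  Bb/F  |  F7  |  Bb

Bb/D: major triad on Bb = scale degree 1 → I6.
Eb: root Eb is the subdominant; major triad there is IV.
Bb/F: root Bb is the tonic; major triad there is I64.
F7: dominant seventh chord on F = scale degree 5 → V7.
Bb: root Bb is the tonic; major triad there is I.

I6 - IV - I64 - V7 - I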